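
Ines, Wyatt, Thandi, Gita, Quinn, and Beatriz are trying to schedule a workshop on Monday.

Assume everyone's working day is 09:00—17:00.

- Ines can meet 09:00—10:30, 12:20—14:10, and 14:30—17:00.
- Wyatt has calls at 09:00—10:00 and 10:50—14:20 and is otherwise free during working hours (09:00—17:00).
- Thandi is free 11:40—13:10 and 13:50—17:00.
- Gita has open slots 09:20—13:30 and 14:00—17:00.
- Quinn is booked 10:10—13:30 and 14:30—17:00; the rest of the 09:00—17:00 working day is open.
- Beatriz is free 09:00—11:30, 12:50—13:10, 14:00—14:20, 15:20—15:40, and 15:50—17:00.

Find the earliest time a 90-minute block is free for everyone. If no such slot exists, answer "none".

Wyatt free within 09:00–17:00: 10:00–10:50, 14:20–17:00.
Quinn free within 09:00–17:00: 09:00–10:10, 13:30–14:30.
Ines ∩ Wyatt: 10:00–10:30, 14:30–17:00.
Ines ∩ Wyatt ∩ Thandi: 14:30–17:00.
Ines ∩ Wyatt ∩ Thandi ∩ Gita: 14:30–17:00.
Ines ∩ Wyatt ∩ Thandi ∩ Gita ∩ Quinn: (none).
Ines ∩ Wyatt ∩ Thandi ∩ Gita ∩ Quinn ∩ Beatriz: (none).
Windows ≥ 90 min: (none).

none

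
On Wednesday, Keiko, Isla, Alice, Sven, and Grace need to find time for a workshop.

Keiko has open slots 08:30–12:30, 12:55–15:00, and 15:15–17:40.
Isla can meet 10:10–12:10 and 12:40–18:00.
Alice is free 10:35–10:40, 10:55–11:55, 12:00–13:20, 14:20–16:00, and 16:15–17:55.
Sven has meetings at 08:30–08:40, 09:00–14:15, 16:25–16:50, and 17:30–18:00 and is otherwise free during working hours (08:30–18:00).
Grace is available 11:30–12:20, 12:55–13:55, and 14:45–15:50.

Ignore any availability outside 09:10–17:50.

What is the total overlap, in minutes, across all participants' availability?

50 minutes

Sven free within 08:30–18:00: 08:40–09:00, 14:15–16:25, 16:50–17:30.
Keiko ∩ Isla: 10:10–12:10, 12:55–15:00, 15:15–17:40.
Keiko ∩ Isla ∩ Alice: 10:35–10:40, 10:55–11:55, 12:00–12:10, 12:55–13:20, 14:20–15:00, 15:15–16:00, 16:15–17:40.
Keiko ∩ Isla ∩ Alice ∩ Sven: 14:20–15:00, 15:15–16:00, 16:15–16:25, 16:50–17:30.
Keiko ∩ Isla ∩ Alice ∩ Sven ∩ Grace: 14:45–15:00, 15:15–15:50.
Restricted to 09:10–17:50: 14:45–15:00, 15:15–15:50.
Total common minutes: 15 + 35 = 50.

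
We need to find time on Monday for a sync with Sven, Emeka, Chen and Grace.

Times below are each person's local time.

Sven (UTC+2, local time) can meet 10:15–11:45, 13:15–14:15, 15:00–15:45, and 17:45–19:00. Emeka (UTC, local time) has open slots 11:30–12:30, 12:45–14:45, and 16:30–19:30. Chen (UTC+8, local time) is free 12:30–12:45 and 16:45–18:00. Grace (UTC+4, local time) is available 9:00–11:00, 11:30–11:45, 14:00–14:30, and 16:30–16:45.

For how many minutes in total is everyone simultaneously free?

0 minutes

Sven → UTC: 08:15–09:45, 11:15–12:15, 13:00–13:45, 15:45–17:00.
Emeka → UTC: 11:30–12:30, 12:45–14:45, 16:30–19:30.
Chen → UTC: 04:30–04:45, 08:45–10:00.
Grace → UTC: 05:00–07:00, 07:30–07:45, 10:00–10:30, 12:30–12:45.
Sven ∩ Emeka: 11:30–12:15, 13:00–13:45, 16:30–17:00.
Sven ∩ Emeka ∩ Chen: (none).
Sven ∩ Emeka ∩ Chen ∩ Grace: (none).
Total common minutes: 0.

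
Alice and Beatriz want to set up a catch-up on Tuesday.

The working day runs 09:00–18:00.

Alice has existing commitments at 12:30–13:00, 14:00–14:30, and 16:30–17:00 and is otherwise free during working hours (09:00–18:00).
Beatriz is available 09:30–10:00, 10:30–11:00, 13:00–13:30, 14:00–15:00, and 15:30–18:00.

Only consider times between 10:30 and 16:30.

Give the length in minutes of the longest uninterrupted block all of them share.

60 minutes

Alice free within 09:00–18:00: 09:00–12:30, 13:00–14:00, 14:30–16:30, 17:00–18:00.
Alice ∩ Beatriz: 09:30–10:00, 10:30–11:00, 13:00–13:30, 14:30–15:00, 15:30–16:30, 17:00–18:00.
Restricted to 10:30–16:30: 10:30–11:00, 13:00–13:30, 14:30–15:00, 15:30–16:30.
Common window lengths: 30, 30, 30, 60 min; longest is 60.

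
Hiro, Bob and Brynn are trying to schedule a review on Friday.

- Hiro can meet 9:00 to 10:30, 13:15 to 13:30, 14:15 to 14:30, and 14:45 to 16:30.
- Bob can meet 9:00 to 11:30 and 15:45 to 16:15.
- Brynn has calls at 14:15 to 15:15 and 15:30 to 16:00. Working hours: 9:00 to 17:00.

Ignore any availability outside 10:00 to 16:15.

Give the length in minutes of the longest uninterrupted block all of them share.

Brynn free within 09:00–17:00: 09:00–14:15, 15:15–15:30, 16:00–17:00.
Hiro ∩ Bob: 09:00–10:30, 15:45–16:15.
Hiro ∩ Bob ∩ Brynn: 09:00–10:30, 16:00–16:15.
Restricted to 10:00–16:15: 10:00–10:30, 16:00–16:15.
Common window lengths: 30, 15 min; longest is 30.

30 minutes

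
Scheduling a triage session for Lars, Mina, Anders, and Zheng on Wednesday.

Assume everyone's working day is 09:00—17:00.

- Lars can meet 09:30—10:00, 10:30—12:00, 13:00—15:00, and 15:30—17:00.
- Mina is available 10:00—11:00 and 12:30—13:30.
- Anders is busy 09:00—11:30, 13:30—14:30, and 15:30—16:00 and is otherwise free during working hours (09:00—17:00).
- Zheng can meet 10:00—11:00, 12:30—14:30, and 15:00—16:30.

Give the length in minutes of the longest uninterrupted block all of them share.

Anders free within 09:00–17:00: 11:30–13:30, 14:30–15:30, 16:00–17:00.
Lars ∩ Mina: 10:30–11:00, 13:00–13:30.
Lars ∩ Mina ∩ Anders: 13:00–13:30.
Lars ∩ Mina ∩ Anders ∩ Zheng: 13:00–13:30.
Single common window of 30 minutes.

30 minutes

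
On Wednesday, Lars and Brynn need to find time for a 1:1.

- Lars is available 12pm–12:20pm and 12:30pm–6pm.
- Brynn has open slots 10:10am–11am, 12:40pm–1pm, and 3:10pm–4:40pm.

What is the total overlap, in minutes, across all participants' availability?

Lars ∩ Brynn: 12:40–13:00, 15:10–16:40.
Total common minutes: 20 + 90 = 110.

110 minutes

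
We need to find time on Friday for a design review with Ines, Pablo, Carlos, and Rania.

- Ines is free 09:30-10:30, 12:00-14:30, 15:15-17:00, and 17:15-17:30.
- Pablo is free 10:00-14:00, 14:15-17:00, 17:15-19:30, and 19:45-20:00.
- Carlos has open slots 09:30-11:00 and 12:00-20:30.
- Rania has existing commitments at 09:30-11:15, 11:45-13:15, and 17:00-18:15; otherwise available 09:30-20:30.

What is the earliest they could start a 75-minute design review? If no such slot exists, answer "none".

Rania free within 09:30–20:30: 11:15–11:45, 13:15–17:00, 18:15–20:30.
Ines ∩ Pablo: 10:00–10:30, 12:00–14:00, 14:15–14:30, 15:15–17:00, 17:15–17:30.
Ines ∩ Pablo ∩ Carlos: 10:00–10:30, 12:00–14:00, 14:15–14:30, 15:15–17:00, 17:15–17:30.
Ines ∩ Pablo ∩ Carlos ∩ Rania: 13:15–14:00, 14:15–14:30, 15:15–17:00.
Windows ≥ 75 min: 15:15–17:00.
Earliest such window starts at 15:15.

15:15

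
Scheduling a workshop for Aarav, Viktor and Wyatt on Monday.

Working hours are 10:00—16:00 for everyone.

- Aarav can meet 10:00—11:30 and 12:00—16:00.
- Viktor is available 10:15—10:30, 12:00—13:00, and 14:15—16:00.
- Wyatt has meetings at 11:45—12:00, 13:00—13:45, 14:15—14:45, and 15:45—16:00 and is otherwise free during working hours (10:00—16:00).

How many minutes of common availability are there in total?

135 minutes

Wyatt free within 10:00–16:00: 10:00–11:45, 12:00–13:00, 13:45–14:15, 14:45–15:45.
Aarav ∩ Viktor: 10:15–10:30, 12:00–13:00, 14:15–16:00.
Aarav ∩ Viktor ∩ Wyatt: 10:15–10:30, 12:00–13:00, 14:45–15:45.
Total common minutes: 15 + 60 + 60 = 135.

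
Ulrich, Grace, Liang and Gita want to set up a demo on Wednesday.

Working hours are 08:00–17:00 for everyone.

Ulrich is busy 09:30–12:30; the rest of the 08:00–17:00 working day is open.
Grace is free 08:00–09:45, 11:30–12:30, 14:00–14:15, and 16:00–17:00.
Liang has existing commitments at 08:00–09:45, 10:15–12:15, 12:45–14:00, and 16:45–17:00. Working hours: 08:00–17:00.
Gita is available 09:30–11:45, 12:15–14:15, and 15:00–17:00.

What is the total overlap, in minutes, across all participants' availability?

60 minutes

Ulrich free within 08:00–17:00: 08:00–09:30, 12:30–17:00.
Liang free within 08:00–17:00: 09:45–10:15, 12:15–12:45, 14:00–16:45.
Ulrich ∩ Grace: 08:00–09:30, 14:00–14:15, 16:00–17:00.
Ulrich ∩ Grace ∩ Liang: 14:00–14:15, 16:00–16:45.
Ulrich ∩ Grace ∩ Liang ∩ Gita: 14:00–14:15, 16:00–16:45.
Total common minutes: 15 + 45 = 60.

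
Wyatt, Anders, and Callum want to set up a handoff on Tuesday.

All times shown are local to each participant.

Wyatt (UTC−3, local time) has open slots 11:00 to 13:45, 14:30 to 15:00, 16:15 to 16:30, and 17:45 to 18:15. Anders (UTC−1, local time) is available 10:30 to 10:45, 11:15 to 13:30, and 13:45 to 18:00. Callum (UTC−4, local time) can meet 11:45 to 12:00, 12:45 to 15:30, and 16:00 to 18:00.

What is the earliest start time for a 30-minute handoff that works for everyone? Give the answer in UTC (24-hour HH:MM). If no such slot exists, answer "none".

Wyatt → UTC: 14:00–16:45, 17:30–18:00, 19:15–19:30, 20:45–21:15.
Anders → UTC: 11:30–11:45, 12:15–14:30, 14:45–19:00.
Callum → UTC: 15:45–16:00, 16:45–19:30, 20:00–22:00.
Wyatt ∩ Anders: 14:00–14:30, 14:45–16:45, 17:30–18:00.
Wyatt ∩ Anders ∩ Callum: 15:45–16:00, 17:30–18:00.
Windows ≥ 30 min: 17:30–18:00.
Earliest such window starts at 17:30.

17:30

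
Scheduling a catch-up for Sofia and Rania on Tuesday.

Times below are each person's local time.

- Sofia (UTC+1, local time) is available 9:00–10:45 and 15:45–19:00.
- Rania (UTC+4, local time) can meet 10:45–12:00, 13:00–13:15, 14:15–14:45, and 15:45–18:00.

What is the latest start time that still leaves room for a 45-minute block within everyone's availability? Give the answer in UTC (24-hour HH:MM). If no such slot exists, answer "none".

Sofia → UTC: 08:00–09:45, 14:45–18:00.
Rania → UTC: 06:45–08:00, 09:00–09:15, 10:15–10:45, 11:45–14:00.
Sofia ∩ Rania: 09:00–09:15.
Windows ≥ 45 min: (none).

none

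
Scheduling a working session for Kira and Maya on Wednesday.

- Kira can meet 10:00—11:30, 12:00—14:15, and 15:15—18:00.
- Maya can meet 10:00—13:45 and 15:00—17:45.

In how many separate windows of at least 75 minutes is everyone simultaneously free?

Kira ∩ Maya: 10:00–11:30, 12:00–13:45, 15:15–17:45.
Windows ≥ 75 min: 10:00–11:30, 12:00–13:45, 15:15–17:45.
That's 3 windows.

3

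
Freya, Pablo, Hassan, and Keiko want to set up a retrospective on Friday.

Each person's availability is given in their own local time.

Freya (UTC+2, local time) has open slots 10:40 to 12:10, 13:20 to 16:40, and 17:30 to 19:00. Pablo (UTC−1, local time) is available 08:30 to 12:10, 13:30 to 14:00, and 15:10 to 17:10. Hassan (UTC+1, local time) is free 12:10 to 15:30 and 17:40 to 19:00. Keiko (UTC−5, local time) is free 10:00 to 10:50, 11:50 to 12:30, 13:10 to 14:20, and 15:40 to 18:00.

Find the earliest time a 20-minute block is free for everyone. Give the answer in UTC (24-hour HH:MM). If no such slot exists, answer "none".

none

Freya → UTC: 08:40–10:10, 11:20–14:40, 15:30–17:00.
Pablo → UTC: 09:30–13:10, 14:30–15:00, 16:10–18:10.
Hassan → UTC: 11:10–14:30, 16:40–18:00.
Keiko → UTC: 15:00–15:50, 16:50–17:30, 18:10–19:20, 20:40–23:00.
Freya ∩ Pablo: 09:30–10:10, 11:20–13:10, 14:30–14:40, 16:10–17:00.
Freya ∩ Pablo ∩ Hassan: 11:20–13:10, 16:40–17:00.
Freya ∩ Pablo ∩ Hassan ∩ Keiko: 16:50–17:00.
Windows ≥ 20 min: (none).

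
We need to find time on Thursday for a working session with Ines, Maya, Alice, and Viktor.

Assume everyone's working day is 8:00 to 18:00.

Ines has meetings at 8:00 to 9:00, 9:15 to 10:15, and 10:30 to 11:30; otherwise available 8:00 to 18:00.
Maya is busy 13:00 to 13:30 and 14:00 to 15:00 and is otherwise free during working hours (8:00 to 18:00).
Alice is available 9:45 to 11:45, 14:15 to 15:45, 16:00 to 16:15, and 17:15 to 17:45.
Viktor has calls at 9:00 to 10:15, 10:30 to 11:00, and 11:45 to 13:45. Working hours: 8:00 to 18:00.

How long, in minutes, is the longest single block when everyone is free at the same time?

Ines free within 08:00–18:00: 09:00–09:15, 10:15–10:30, 11:30–18:00.
Maya free within 08:00–18:00: 08:00–13:00, 13:30–14:00, 15:00–18:00.
Viktor free within 08:00–18:00: 08:00–09:00, 10:15–10:30, 11:00–11:45, 13:45–18:00.
Ines ∩ Maya: 09:00–09:15, 10:15–10:30, 11:30–13:00, 13:30–14:00, 15:00–18:00.
Ines ∩ Maya ∩ Alice: 10:15–10:30, 11:30–11:45, 15:00–15:45, 16:00–16:15, 17:15–17:45.
Ines ∩ Maya ∩ Alice ∩ Viktor: 10:15–10:30, 11:30–11:45, 15:00–15:45, 16:00–16:15, 17:15–17:45.
Common window lengths: 15, 15, 45, 15, 30 min; longest is 45.

45 minutes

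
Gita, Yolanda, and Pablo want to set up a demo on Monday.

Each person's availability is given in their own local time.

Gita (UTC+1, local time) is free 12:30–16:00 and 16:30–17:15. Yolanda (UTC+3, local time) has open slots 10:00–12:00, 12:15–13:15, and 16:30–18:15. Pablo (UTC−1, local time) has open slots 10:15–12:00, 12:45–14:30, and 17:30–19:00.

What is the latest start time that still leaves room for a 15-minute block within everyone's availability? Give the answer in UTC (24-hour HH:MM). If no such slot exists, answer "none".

Gita → UTC: 11:30–15:00, 15:30–16:15.
Yolanda → UTC: 07:00–09:00, 09:15–10:15, 13:30–15:15.
Pablo → UTC: 11:15–13:00, 13:45–15:30, 18:30–20:00.
Gita ∩ Yolanda: 13:30–15:00.
Gita ∩ Yolanda ∩ Pablo: 13:45–15:00.
Windows ≥ 15 min: 13:45–15:00.
Latest start in the last window 13:45–15:00 is 15:00 − 15 min = 14:45.

14:45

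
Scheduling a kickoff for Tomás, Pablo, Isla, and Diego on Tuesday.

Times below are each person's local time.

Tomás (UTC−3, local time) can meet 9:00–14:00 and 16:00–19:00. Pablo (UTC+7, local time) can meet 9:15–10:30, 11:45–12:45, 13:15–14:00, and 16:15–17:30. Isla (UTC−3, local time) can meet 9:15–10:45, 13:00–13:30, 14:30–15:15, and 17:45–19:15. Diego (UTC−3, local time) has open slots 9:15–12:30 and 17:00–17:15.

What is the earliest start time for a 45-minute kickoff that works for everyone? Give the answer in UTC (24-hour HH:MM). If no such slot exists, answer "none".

none

Tomás → UTC: 12:00–17:00, 19:00–22:00.
Pablo → UTC: 02:15–03:30, 04:45–05:45, 06:15–07:00, 09:15–10:30.
Isla → UTC: 12:15–13:45, 16:00–16:30, 17:30–18:15, 20:45–22:15.
Diego → UTC: 12:15–15:30, 20:00–20:15.
Tomás ∩ Pablo: (none).
Tomás ∩ Pablo ∩ Isla: (none).
Tomás ∩ Pablo ∩ Isla ∩ Diego: (none).
Windows ≥ 45 min: (none).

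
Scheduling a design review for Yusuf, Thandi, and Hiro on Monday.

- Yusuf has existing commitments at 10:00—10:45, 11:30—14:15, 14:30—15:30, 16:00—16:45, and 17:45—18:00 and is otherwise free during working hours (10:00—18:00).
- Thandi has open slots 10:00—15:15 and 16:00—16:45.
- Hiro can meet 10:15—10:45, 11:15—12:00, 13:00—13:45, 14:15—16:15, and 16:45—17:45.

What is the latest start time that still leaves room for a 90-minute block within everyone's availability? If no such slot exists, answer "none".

none

Yusuf free within 10:00–18:00: 10:45–11:30, 14:15–14:30, 15:30–16:00, 16:45–17:45.
Yusuf ∩ Thandi: 10:45–11:30, 14:15–14:30.
Yusuf ∩ Thandi ∩ Hiro: 11:15–11:30, 14:15–14:30.
Windows ≥ 90 min: (none).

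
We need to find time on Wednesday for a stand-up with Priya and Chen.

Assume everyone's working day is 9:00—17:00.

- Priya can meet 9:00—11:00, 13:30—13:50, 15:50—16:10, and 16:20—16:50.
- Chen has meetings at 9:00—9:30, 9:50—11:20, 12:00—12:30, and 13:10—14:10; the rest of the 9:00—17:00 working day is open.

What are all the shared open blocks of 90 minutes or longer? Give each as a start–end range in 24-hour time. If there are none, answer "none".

Chen free within 09:00–17:00: 09:30–09:50, 11:20–12:00, 12:30–13:10, 14:10–17:00.
Priya ∩ Chen: 09:30–09:50, 15:50–16:10, 16:20–16:50.
Windows ≥ 90 min: (none).

none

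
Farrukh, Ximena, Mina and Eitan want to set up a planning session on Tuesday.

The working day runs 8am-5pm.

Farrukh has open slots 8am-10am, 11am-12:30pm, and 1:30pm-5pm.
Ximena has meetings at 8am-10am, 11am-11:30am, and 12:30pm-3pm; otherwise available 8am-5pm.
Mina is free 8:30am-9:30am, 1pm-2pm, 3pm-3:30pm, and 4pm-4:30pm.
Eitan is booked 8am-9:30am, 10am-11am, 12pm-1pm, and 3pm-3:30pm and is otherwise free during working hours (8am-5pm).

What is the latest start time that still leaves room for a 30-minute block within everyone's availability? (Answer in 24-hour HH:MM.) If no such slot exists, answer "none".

Ximena free within 08:00–17:00: 10:00–11:00, 11:30–12:30, 15:00–17:00.
Eitan free within 08:00–17:00: 09:30–10:00, 11:00–12:00, 13:00–15:00, 15:30–17:00.
Farrukh ∩ Ximena: 11:30–12:30, 15:00–17:00.
Farrukh ∩ Ximena ∩ Mina: 15:00–15:30, 16:00–16:30.
Farrukh ∩ Ximena ∩ Mina ∩ Eitan: 16:00–16:30.
Windows ≥ 30 min: 16:00–16:30.
Latest start in the last window 16:00–16:30 is 16:30 − 30 min = 16:00.

16:00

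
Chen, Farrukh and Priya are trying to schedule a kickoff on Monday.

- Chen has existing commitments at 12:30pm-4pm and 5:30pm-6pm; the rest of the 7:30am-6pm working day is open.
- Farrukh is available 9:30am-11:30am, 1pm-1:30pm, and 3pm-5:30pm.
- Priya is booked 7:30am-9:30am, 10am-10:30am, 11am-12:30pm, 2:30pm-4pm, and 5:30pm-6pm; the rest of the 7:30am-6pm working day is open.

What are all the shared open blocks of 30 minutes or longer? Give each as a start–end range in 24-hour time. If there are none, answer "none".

Chen free within 07:30–18:00: 07:30–12:30, 16:00–17:30.
Priya free within 07:30–18:00: 09:30–10:00, 10:30–11:00, 12:30–14:30, 16:00–17:30.
Chen ∩ Farrukh: 09:30–11:30, 16:00–17:30.
Chen ∩ Farrukh ∩ Priya: 09:30–10:00, 10:30–11:00, 16:00–17:30.
Windows ≥ 30 min: 09:30–10:00, 10:30–11:00, 16:00–17:30.

09:30–10:00, 10:30–11:00, 16:00–17:30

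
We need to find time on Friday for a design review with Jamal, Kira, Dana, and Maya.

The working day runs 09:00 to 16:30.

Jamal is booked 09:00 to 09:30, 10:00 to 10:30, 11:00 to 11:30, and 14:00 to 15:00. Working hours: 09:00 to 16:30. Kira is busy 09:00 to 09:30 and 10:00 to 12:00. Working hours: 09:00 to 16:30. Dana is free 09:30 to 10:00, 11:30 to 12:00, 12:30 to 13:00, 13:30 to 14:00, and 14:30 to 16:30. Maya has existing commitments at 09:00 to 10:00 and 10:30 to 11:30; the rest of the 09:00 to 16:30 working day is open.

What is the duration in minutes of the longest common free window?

90 minutes

Jamal free within 09:00–16:30: 09:30–10:00, 10:30–11:00, 11:30–14:00, 15:00–16:30.
Kira free within 09:00–16:30: 09:30–10:00, 12:00–16:30.
Maya free within 09:00–16:30: 10:00–10:30, 11:30–16:30.
Jamal ∩ Kira: 09:30–10:00, 12:00–14:00, 15:00–16:30.
Jamal ∩ Kira ∩ Dana: 09:30–10:00, 12:30–13:00, 13:30–14:00, 15:00–16:30.
Jamal ∩ Kira ∩ Dana ∩ Maya: 12:30–13:00, 13:30–14:00, 15:00–16:30.
Common window lengths: 30, 30, 90 min; longest is 90.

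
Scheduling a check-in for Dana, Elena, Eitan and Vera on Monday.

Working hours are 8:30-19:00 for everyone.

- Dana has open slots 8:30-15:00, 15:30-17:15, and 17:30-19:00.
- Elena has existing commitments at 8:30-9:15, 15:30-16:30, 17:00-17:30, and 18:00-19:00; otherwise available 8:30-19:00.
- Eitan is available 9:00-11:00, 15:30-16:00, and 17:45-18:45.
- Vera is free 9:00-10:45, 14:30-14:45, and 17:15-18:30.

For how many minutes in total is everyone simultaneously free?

105 minutes

Elena free within 08:30–19:00: 09:15–15:30, 16:30–17:00, 17:30–18:00.
Dana ∩ Elena: 09:15–15:00, 16:30–17:00, 17:30–18:00.
Dana ∩ Elena ∩ Eitan: 09:15–11:00, 17:45–18:00.
Dana ∩ Elena ∩ Eitan ∩ Vera: 09:15–10:45, 17:45–18:00.
Total common minutes: 90 + 15 = 105.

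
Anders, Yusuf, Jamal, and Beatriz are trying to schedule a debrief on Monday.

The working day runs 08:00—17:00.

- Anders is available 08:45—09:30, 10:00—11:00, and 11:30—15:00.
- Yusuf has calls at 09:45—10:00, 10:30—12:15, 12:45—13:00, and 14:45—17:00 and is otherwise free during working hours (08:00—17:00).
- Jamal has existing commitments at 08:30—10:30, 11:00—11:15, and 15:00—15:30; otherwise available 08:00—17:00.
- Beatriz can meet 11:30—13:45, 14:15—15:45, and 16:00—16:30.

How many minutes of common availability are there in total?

Yusuf free within 08:00–17:00: 08:00–09:45, 10:00–10:30, 12:15–12:45, 13:00–14:45.
Jamal free within 08:00–17:00: 08:00–08:30, 10:30–11:00, 11:15–15:00, 15:30–17:00.
Anders ∩ Yusuf: 08:45–09:30, 10:00–10:30, 12:15–12:45, 13:00–14:45.
Anders ∩ Yusuf ∩ Jamal: 12:15–12:45, 13:00–14:45.
Anders ∩ Yusuf ∩ Jamal ∩ Beatriz: 12:15–12:45, 13:00–13:45, 14:15–14:45.
Total common minutes: 30 + 45 + 30 = 105.

105 minutes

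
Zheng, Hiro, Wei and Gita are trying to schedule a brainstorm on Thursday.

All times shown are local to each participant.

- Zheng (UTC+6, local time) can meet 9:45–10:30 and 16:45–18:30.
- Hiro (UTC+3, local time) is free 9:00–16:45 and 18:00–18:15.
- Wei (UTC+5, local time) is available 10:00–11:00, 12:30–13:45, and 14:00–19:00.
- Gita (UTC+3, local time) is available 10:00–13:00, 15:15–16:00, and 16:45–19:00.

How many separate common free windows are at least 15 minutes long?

1

Zheng → UTC: 03:45–04:30, 10:45–12:30.
Hiro → UTC: 06:00–13:45, 15:00–15:15.
Wei → UTC: 05:00–06:00, 07:30–08:45, 09:00–14:00.
Gita → UTC: 07:00–10:00, 12:15–13:00, 13:45–16:00.
Zheng ∩ Hiro: 10:45–12:30.
Zheng ∩ Hiro ∩ Wei: 10:45–12:30.
Zheng ∩ Hiro ∩ Wei ∩ Gita: 12:15–12:30.
Windows ≥ 15 min: 12:15–12:30.
That's 1 window.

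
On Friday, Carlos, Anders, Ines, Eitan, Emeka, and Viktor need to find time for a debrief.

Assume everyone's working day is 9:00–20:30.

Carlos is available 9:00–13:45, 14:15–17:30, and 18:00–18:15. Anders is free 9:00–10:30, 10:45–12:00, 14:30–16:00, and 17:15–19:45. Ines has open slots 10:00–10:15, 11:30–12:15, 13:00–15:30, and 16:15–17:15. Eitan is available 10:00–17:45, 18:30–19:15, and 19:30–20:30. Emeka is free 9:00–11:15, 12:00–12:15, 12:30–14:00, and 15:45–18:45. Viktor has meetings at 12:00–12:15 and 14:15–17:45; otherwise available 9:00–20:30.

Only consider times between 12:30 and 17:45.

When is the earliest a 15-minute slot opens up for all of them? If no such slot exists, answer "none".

none

Viktor free within 09:00–20:30: 09:00–12:00, 12:15–14:15, 17:45–20:30.
Carlos ∩ Anders: 09:00–10:30, 10:45–12:00, 14:30–16:00, 17:15–17:30, 18:00–18:15.
Carlos ∩ Anders ∩ Ines: 10:00–10:15, 11:30–12:00, 14:30–15:30.
Carlos ∩ Anders ∩ Ines ∩ Eitan: 10:00–10:15, 11:30–12:00, 14:30–15:30.
Carlos ∩ Anders ∩ Ines ∩ Eitan ∩ Emeka: 10:00–10:15.
Carlos ∩ Anders ∩ Ines ∩ Eitan ∩ Emeka ∩ Viktor: 10:00–10:15.
Restricted to 12:30–17:45: (none).
Windows ≥ 15 min: (none).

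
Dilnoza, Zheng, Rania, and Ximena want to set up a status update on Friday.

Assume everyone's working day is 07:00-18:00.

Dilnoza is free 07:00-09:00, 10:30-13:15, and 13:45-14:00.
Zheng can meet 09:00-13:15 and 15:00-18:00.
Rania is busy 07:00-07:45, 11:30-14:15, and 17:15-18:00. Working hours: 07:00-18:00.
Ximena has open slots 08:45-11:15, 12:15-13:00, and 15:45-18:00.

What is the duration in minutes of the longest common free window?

45 minutes

Rania free within 07:00–18:00: 07:45–11:30, 14:15–17:15.
Dilnoza ∩ Zheng: 10:30–13:15.
Dilnoza ∩ Zheng ∩ Rania: 10:30–11:30.
Dilnoza ∩ Zheng ∩ Rania ∩ Ximena: 10:30–11:15.
Single common window of 45 minutes.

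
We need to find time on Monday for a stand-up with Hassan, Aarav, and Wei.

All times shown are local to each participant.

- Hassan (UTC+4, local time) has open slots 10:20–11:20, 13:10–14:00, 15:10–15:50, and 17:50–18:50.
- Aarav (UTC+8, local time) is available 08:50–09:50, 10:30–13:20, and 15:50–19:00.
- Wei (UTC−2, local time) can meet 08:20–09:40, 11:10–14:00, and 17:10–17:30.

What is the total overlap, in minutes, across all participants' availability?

0 minutes

Hassan → UTC: 06:20–07:20, 09:10–10:00, 11:10–11:50, 13:50–14:50.
Aarav → UTC: 00:50–01:50, 02:30–05:20, 07:50–11:00.
Wei → UTC: 10:20–11:40, 13:10–16:00, 19:10–19:30.
Hassan ∩ Aarav: 09:10–10:00.
Hassan ∩ Aarav ∩ Wei: (none).
Total common minutes: 0.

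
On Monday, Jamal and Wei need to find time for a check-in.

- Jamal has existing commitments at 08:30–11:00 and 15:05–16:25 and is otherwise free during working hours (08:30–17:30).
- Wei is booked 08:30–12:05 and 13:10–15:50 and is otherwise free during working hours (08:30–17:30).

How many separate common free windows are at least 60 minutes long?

2

Jamal free within 08:30–17:30: 11:00–15:05, 16:25–17:30.
Wei free within 08:30–17:30: 12:05–13:10, 15:50–17:30.
Jamal ∩ Wei: 12:05–13:10, 16:25–17:30.
Windows ≥ 60 min: 12:05–13:10, 16:25–17:30.
That's 2 windows.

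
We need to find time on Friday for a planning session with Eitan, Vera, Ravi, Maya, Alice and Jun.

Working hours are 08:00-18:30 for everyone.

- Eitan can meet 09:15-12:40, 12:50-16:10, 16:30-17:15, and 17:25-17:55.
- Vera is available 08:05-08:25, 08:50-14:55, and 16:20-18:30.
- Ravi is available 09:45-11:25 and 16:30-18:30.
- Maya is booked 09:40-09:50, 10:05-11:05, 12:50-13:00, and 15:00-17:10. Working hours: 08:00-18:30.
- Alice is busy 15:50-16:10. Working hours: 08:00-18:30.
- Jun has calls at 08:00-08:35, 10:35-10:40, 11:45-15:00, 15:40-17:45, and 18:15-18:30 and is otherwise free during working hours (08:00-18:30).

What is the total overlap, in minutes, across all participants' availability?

45 minutes

Maya free within 08:00–18:30: 08:00–09:40, 09:50–10:05, 11:05–12:50, 13:00–15:00, 17:10–18:30.
Alice free within 08:00–18:30: 08:00–15:50, 16:10–18:30.
Jun free within 08:00–18:30: 08:35–10:35, 10:40–11:45, 15:00–15:40, 17:45–18:15.
Eitan ∩ Vera: 09:15–12:40, 12:50–14:55, 16:30–17:15, 17:25–17:55.
Eitan ∩ Vera ∩ Ravi: 09:45–11:25, 16:30–17:15, 17:25–17:55.
Eitan ∩ Vera ∩ Ravi ∩ Maya: 09:50–10:05, 11:05–11:25, 17:10–17:15, 17:25–17:55.
Eitan ∩ Vera ∩ Ravi ∩ Maya ∩ Alice: 09:50–10:05, 11:05–11:25, 17:10–17:15, 17:25–17:55.
Eitan ∩ Vera ∩ Ravi ∩ Maya ∩ Alice ∩ Jun: 09:50–10:05, 11:05–11:25, 17:45–17:55.
Total common minutes: 15 + 20 + 10 = 45.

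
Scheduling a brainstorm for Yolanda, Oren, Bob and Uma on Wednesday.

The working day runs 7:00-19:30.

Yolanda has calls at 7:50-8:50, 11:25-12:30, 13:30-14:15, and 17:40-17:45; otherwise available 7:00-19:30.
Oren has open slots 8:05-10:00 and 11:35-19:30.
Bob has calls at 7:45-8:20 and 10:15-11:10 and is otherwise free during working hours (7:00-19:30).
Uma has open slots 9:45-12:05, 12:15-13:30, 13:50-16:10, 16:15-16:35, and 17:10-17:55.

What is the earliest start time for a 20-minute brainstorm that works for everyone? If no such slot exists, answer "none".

12:30

Yolanda free within 07:00–19:30: 07:00–07:50, 08:50–11:25, 12:30–13:30, 14:15–17:40, 17:45–19:30.
Bob free within 07:00–19:30: 07:00–07:45, 08:20–10:15, 11:10–19:30.
Yolanda ∩ Oren: 08:50–10:00, 12:30–13:30, 14:15–17:40, 17:45–19:30.
Yolanda ∩ Oren ∩ Bob: 08:50–10:00, 12:30–13:30, 14:15–17:40, 17:45–19:30.
Yolanda ∩ Oren ∩ Bob ∩ Uma: 09:45–10:00, 12:30–13:30, 14:15–16:10, 16:15–16:35, 17:10–17:40, 17:45–17:55.
Windows ≥ 20 min: 12:30–13:30, 14:15–16:10, 16:15–16:35, 17:10–17:40.
Earliest such window starts at 12:30.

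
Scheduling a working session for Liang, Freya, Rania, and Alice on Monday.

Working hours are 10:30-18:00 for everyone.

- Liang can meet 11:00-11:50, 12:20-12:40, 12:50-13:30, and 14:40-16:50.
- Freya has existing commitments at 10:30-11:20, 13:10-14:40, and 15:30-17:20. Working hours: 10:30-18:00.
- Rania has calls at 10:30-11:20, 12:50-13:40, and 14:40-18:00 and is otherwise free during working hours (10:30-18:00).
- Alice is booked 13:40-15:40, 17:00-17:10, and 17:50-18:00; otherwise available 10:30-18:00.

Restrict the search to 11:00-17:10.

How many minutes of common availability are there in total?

Freya free within 10:30–18:00: 11:20–13:10, 14:40–15:30, 17:20–18:00.
Rania free within 10:30–18:00: 11:20–12:50, 13:40–14:40.
Alice free within 10:30–18:00: 10:30–13:40, 15:40–17:00, 17:10–17:50.
Liang ∩ Freya: 11:20–11:50, 12:20–12:40, 12:50–13:10, 14:40–15:30.
Liang ∩ Freya ∩ Rania: 11:20–11:50, 12:20–12:40.
Liang ∩ Freya ∩ Rania ∩ Alice: 11:20–11:50, 12:20–12:40.
Restricted to 11:00–17:10: 11:20–11:50, 12:20–12:40.
Total common minutes: 30 + 20 = 50.

50 minutes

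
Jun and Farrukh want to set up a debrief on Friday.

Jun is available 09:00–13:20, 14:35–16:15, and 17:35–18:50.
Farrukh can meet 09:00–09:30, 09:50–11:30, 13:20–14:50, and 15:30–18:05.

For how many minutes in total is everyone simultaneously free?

Jun ∩ Farrukh: 09:00–09:30, 09:50–11:30, 14:35–14:50, 15:30–16:15, 17:35–18:05.
Total common minutes: 30 + 100 + 15 + 45 + 30 = 220.

220 minutes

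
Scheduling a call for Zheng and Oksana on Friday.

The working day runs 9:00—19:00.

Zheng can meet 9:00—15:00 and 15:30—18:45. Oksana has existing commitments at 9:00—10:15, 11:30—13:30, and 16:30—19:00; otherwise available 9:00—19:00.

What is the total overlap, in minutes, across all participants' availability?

225 minutes

Oksana free within 09:00–19:00: 10:15–11:30, 13:30–16:30.
Zheng ∩ Oksana: 10:15–11:30, 13:30–15:00, 15:30–16:30.
Total common minutes: 75 + 90 + 60 = 225.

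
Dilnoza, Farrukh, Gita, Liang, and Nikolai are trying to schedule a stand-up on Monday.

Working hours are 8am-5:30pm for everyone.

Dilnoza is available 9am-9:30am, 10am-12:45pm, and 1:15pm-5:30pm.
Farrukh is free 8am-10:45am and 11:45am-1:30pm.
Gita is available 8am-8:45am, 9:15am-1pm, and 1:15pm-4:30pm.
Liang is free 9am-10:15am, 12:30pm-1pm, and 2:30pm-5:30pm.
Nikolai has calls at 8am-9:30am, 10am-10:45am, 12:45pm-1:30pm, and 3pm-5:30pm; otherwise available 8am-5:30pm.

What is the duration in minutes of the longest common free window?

15 minutes

Nikolai free within 08:00–17:30: 09:30–10:00, 10:45–12:45, 13:30–15:00.
Dilnoza ∩ Farrukh: 09:00–09:30, 10:00–10:45, 11:45–12:45, 13:15–13:30.
Dilnoza ∩ Farrukh ∩ Gita: 09:15–09:30, 10:00–10:45, 11:45–12:45, 13:15–13:30.
Dilnoza ∩ Farrukh ∩ Gita ∩ Liang: 09:15–09:30, 10:00–10:15, 12:30–12:45.
Dilnoza ∩ Farrukh ∩ Gita ∩ Liang ∩ Nikolai: 12:30–12:45.
Single common window of 15 minutes.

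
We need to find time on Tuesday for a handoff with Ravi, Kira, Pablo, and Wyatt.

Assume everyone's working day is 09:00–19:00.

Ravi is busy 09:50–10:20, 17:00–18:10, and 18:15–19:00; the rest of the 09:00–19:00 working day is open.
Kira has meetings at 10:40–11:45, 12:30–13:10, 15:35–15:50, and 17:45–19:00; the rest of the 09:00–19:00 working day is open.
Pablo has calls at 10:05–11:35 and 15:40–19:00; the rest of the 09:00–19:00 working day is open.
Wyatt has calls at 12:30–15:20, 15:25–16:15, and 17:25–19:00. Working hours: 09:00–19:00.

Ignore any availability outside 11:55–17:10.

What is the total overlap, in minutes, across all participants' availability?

Ravi free within 09:00–19:00: 09:00–09:50, 10:20–17:00, 18:10–18:15.
Kira free within 09:00–19:00: 09:00–10:40, 11:45–12:30, 13:10–15:35, 15:50–17:45.
Pablo free within 09:00–19:00: 09:00–10:05, 11:35–15:40.
Wyatt free within 09:00–19:00: 09:00–12:30, 15:20–15:25, 16:15–17:25.
Ravi ∩ Kira: 09:00–09:50, 10:20–10:40, 11:45–12:30, 13:10–15:35, 15:50–17:00.
Ravi ∩ Kira ∩ Pablo: 09:00–09:50, 11:45–12:30, 13:10–15:35.
Ravi ∩ Kira ∩ Pablo ∩ Wyatt: 09:00–09:50, 11:45–12:30, 15:20–15:25.
Restricted to 11:55–17:10: 11:55–12:30, 15:20–15:25.
Total common minutes: 35 + 5 = 40.

40 minutes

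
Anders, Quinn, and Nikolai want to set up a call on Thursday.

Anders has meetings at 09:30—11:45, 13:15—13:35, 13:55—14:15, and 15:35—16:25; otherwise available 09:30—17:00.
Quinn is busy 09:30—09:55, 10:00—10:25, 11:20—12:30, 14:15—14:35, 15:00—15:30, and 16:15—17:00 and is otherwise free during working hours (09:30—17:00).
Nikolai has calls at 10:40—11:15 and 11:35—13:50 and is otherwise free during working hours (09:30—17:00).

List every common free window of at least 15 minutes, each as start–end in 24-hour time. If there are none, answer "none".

Anders free within 09:30–17:00: 11:45–13:15, 13:35–13:55, 14:15–15:35, 16:25–17:00.
Quinn free within 09:30–17:00: 09:55–10:00, 10:25–11:20, 12:30–14:15, 14:35–15:00, 15:30–16:15.
Nikolai free within 09:30–17:00: 09:30–10:40, 11:15–11:35, 13:50–17:00.
Anders ∩ Quinn: 12:30–13:15, 13:35–13:55, 14:35–15:00, 15:30–15:35.
Anders ∩ Quinn ∩ Nikolai: 13:50–13:55, 14:35–15:00, 15:30–15:35.
Windows ≥ 15 min: 14:35–15:00.

14:35–15:00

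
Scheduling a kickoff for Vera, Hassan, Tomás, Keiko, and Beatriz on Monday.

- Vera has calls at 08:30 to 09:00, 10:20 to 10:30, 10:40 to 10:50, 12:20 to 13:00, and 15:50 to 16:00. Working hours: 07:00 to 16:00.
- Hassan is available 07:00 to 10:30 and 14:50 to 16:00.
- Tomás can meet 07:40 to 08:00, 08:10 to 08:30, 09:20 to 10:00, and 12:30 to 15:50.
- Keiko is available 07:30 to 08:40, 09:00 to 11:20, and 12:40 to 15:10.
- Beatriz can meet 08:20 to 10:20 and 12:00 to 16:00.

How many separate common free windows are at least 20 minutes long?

Vera free within 07:00–16:00: 07:00–08:30, 09:00–10:20, 10:30–10:40, 10:50–12:20, 13:00–15:50.
Vera ∩ Hassan: 07:00–08:30, 09:00–10:20, 14:50–15:50.
Vera ∩ Hassan ∩ Tomás: 07:40–08:00, 08:10–08:30, 09:20–10:00, 14:50–15:50.
Vera ∩ Hassan ∩ Tomás ∩ Keiko: 07:40–08:00, 08:10–08:30, 09:20–10:00, 14:50–15:10.
Vera ∩ Hassan ∩ Tomás ∩ Keiko ∩ Beatriz: 08:20–08:30, 09:20–10:00, 14:50–15:10.
Windows ≥ 20 min: 09:20–10:00, 14:50–15:10.
That's 2 windows.

2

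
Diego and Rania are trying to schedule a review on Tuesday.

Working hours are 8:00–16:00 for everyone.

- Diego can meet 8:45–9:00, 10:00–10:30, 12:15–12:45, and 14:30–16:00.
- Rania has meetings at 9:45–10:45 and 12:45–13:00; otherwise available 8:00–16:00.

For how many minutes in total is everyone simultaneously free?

135 minutes

Rania free within 08:00–16:00: 08:00–09:45, 10:45–12:45, 13:00–16:00.
Diego ∩ Rania: 08:45–09:00, 12:15–12:45, 14:30–16:00.
Total common minutes: 15 + 30 + 90 = 135.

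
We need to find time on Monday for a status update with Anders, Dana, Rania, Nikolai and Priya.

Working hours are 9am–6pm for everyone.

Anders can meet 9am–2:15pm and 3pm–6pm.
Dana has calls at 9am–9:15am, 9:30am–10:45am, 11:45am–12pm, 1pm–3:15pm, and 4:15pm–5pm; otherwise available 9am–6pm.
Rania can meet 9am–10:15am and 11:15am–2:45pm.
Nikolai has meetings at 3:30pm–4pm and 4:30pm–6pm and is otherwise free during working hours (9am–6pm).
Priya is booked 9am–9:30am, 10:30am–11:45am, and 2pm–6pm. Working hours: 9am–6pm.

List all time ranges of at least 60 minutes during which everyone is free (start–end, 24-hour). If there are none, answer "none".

12:00–13:00

Dana free within 09:00–18:00: 09:15–09:30, 10:45–11:45, 12:00–13:00, 15:15–16:15, 17:00–18:00.
Nikolai free within 09:00–18:00: 09:00–15:30, 16:00–16:30.
Priya free within 09:00–18:00: 09:30–10:30, 11:45–14:00.
Anders ∩ Dana: 09:15–09:30, 10:45–11:45, 12:00–13:00, 15:15–16:15, 17:00–18:00.
Anders ∩ Dana ∩ Rania: 09:15–09:30, 11:15–11:45, 12:00–13:00.
Anders ∩ Dana ∩ Rania ∩ Nikolai: 09:15–09:30, 11:15–11:45, 12:00–13:00.
Anders ∩ Dana ∩ Rania ∩ Nikolai ∩ Priya: 12:00–13:00.
Windows ≥ 60 min: 12:00–13:00.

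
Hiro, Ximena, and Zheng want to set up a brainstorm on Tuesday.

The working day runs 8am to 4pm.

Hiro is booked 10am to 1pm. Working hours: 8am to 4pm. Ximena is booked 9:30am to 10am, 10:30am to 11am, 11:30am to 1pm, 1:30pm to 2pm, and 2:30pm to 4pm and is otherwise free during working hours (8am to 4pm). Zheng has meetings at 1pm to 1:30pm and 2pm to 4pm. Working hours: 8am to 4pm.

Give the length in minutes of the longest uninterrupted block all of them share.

Hiro free within 08:00–16:00: 08:00–10:00, 13:00–16:00.
Ximena free within 08:00–16:00: 08:00–09:30, 10:00–10:30, 11:00–11:30, 13:00–13:30, 14:00–14:30.
Zheng free within 08:00–16:00: 08:00–13:00, 13:30–14:00.
Hiro ∩ Ximena: 08:00–09:30, 13:00–13:30, 14:00–14:30.
Hiro ∩ Ximena ∩ Zheng: 08:00–09:30.
Single common window of 90 minutes.

90 minutes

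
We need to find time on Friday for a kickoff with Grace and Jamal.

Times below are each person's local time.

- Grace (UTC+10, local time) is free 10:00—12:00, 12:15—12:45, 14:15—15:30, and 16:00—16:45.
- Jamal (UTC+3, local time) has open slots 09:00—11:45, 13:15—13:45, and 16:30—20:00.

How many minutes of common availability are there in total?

Grace → UTC: 00:00–02:00, 02:15–02:45, 04:15–05:30, 06:00–06:45.
Jamal → UTC: 06:00–08:45, 10:15–10:45, 13:30–17:00.
Grace ∩ Jamal: 06:00–06:45.
Total common minutes: 45.

45 minutes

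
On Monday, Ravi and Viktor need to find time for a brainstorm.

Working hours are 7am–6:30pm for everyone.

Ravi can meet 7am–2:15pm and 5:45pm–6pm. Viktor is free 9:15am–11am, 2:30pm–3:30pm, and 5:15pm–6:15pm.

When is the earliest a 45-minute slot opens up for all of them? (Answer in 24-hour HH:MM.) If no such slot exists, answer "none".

Ravi ∩ Viktor: 09:15–11:00, 17:45–18:00.
Windows ≥ 45 min: 09:15–11:00.
Earliest such window starts at 09:15.

09:15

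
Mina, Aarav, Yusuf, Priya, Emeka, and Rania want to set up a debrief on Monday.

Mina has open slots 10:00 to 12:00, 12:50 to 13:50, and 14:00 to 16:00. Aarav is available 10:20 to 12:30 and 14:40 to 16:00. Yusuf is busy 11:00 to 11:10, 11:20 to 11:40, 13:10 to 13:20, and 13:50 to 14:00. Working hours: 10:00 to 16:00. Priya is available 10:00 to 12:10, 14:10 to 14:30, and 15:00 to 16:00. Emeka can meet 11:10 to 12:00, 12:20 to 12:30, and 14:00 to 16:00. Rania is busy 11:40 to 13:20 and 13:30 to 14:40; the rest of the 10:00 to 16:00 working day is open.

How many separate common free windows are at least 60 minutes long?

1

Yusuf free within 10:00–16:00: 10:00–11:00, 11:10–11:20, 11:40–13:10, 13:20–13:50, 14:00–16:00.
Rania free within 10:00–16:00: 10:00–11:40, 13:20–13:30, 14:40–16:00.
Mina ∩ Aarav: 10:20–12:00, 14:40–16:00.
Mina ∩ Aarav ∩ Yusuf: 10:20–11:00, 11:10–11:20, 11:40–12:00, 14:40–16:00.
Mina ∩ Aarav ∩ Yusuf ∩ Priya: 10:20–11:00, 11:10–11:20, 11:40–12:00, 15:00–16:00.
Mina ∩ Aarav ∩ Yusuf ∩ Priya ∩ Emeka: 11:10–11:20, 11:40–12:00, 15:00–16:00.
Mina ∩ Aarav ∩ Yusuf ∩ Priya ∩ Emeka ∩ Rania: 11:10–11:20, 15:00–16:00.
Windows ≥ 60 min: 15:00–16:00.
That's 1 window.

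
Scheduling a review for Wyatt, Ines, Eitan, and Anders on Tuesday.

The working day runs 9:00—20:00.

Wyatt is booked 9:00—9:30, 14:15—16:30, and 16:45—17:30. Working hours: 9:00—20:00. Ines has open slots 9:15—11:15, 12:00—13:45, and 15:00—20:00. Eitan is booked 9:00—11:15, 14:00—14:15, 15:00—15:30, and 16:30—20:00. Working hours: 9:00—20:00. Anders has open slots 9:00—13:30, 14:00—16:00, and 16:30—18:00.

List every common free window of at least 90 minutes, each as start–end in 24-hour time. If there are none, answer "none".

Wyatt free within 09:00–20:00: 09:30–14:15, 16:30–16:45, 17:30–20:00.
Eitan free within 09:00–20:00: 11:15–14:00, 14:15–15:00, 15:30–16:30.
Wyatt ∩ Ines: 09:30–11:15, 12:00–13:45, 16:30–16:45, 17:30–20:00.
Wyatt ∩ Ines ∩ Eitan: 12:00–13:45.
Wyatt ∩ Ines ∩ Eitan ∩ Anders: 12:00–13:30.
Windows ≥ 90 min: 12:00–13:30.

12:00–13:30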